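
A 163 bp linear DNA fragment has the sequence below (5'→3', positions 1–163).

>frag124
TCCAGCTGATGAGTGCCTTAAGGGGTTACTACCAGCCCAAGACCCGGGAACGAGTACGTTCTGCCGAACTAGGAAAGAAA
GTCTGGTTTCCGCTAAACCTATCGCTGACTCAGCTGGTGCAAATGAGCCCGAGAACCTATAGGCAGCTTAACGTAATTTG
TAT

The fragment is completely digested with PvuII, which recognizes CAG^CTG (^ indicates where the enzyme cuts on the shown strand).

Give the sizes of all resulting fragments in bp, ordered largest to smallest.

108, 50, 5 bp

PvuII sites (CAGCTG) start at positions 3, 111.
PvuII cuts after base 3 of each site, so after positions 5, 113.
Linear molecule, 2 cuts → 3 fragments:
  1–5 → 5 bp
  6–113 → 108 bp
  114–163 → 50 bp
Sorted largest to smallest: 108, 50, 5 bp.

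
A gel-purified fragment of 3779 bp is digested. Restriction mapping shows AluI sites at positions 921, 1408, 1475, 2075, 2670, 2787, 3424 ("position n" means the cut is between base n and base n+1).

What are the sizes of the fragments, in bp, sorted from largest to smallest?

Linear molecule, 7 cuts → 8 fragments:
  921 − 0 = 921 bp
  1408 − 921 = 487 bp
  1475 − 1408 = 67 bp
  2075 − 1475 = 600 bp
  2670 − 2075 = 595 bp
  2787 − 2670 = 117 bp
  3424 − 2787 = 637 bp
  3779 − 3424 = 355 bp
Sorted largest to smallest: 921, 637, 600, 595, 487, 355, 117, 67 bp.

921, 637, 600, 595, 487, 355, 117, 67 bp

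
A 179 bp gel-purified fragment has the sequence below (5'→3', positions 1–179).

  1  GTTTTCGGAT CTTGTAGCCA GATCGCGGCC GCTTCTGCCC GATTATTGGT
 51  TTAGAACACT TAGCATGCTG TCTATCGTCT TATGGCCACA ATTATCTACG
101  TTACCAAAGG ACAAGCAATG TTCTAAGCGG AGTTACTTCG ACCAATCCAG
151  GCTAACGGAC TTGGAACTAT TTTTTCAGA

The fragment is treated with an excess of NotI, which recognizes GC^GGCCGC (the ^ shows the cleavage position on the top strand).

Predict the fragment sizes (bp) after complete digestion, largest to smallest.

The NotI site (GCGGCCGC) starts at position 25.
NotI cuts after base 2 of each site, so after position 26.
Linear molecule, 1 cut → 2 fragments:
  1–26 → 26 bp
  27–179 → 153 bp
Sorted largest to smallest: 153, 26 bp.

153, 26 bp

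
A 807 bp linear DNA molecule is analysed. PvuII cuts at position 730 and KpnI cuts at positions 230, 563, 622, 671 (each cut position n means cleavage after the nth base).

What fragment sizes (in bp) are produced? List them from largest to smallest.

Combined cut positions (sorted): 230, 563, 622, 671, 730.
Linear molecule, 5 cuts → 6 fragments:
  230 − 0 = 230 bp
  563 − 230 = 333 bp
  622 − 563 = 59 bp
  671 − 622 = 49 bp
  730 − 671 = 59 bp
  807 − 730 = 77 bp
Sorted largest to smallest: 333, 230, 77, 59, 59, 49 bp.

333, 230, 77, 59, 59, 49 bp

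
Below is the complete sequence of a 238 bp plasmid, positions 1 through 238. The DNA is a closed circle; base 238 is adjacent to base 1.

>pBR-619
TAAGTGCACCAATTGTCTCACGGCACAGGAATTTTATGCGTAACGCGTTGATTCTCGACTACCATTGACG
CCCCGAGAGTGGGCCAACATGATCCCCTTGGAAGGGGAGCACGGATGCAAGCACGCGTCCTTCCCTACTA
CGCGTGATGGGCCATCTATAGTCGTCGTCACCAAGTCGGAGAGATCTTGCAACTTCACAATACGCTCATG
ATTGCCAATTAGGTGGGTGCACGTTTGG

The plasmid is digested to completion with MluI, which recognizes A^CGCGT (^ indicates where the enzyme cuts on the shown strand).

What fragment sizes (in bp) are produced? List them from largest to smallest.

MluI sites (ACGCGT) start at positions 43, 123, 140.
MluI cuts after the first base of each site, so after positions 43, 123, 140.
Circular molecule, 3 cuts → 3 fragments:
  44–123 → 80 bp
  124–140 → 17 bp
  141–238 then 1–43 → 98 + 43 = 141 bp
Sorted largest to smallest: 141, 80, 17 bp.

141, 80, 17 bp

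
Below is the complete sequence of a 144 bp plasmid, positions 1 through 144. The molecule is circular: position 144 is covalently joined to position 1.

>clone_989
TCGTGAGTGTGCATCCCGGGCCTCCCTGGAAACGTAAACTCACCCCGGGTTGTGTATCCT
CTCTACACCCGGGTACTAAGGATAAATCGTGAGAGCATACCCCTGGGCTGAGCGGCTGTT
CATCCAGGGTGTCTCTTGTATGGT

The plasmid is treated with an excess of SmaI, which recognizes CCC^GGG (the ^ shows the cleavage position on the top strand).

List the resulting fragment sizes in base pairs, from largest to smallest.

SmaI sites (CCCGGG) start at positions 15, 44, 68.
SmaI cuts after base 3 of each site, so after positions 17, 46, 70.
Circular molecule, 3 cuts → 3 fragments:
  18–46 → 29 bp
  47–70 → 24 bp
  71–144 then 1–17 → 74 + 17 = 91 bp
Sorted largest to smallest: 91, 29, 24 bp.

91, 29, 24 bp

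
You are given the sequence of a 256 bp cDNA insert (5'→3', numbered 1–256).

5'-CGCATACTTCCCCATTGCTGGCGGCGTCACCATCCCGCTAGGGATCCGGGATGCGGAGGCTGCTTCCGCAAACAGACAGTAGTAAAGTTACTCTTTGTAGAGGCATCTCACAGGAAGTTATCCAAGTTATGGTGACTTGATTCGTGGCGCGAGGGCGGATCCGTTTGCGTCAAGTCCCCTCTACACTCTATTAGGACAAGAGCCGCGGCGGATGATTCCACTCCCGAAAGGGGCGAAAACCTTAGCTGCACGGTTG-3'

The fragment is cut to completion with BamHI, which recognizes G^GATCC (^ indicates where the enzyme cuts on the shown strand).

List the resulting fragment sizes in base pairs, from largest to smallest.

BamHI sites (GGATCC) start at positions 42, 157.
BamHI cuts after the first base of each site, so after positions 42, 157.
Linear molecule, 2 cuts → 3 fragments:
  1–42 → 42 bp
  43–157 → 115 bp
  158–256 → 99 bp
Sorted largest to smallest: 115, 99, 42 bp.

115, 99, 42 bp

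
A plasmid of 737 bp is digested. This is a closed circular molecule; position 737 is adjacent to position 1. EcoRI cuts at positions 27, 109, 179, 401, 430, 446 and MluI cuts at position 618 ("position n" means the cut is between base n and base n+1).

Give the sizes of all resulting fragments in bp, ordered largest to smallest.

222, 172, 146, 82, 70, 29, 16 bp

Combined cut positions (sorted): 27, 109, 179, 401, 430, 446, 618.
Circular molecule, 7 cuts → 7 fragments:
  109 − 27 = 82 bp
  179 − 109 = 70 bp
  401 − 179 = 222 bp
  430 − 401 = 29 bp
  446 − 430 = 16 bp
  618 − 446 = 172 bp
  wrap: 737 − 618 + 27 = 146 bp
Sorted largest to smallest: 222, 172, 146, 82, 70, 29, 16 bp.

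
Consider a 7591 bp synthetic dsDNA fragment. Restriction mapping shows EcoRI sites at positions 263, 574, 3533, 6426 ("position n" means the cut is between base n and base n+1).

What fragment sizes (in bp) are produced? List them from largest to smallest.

Linear molecule, 4 cuts → 5 fragments:
  263 − 0 = 263 bp
  574 − 263 = 311 bp
  3533 − 574 = 2959 bp
  6426 − 3533 = 2893 bp
  7591 − 6426 = 1165 bp
Sorted largest to smallest: 2959, 2893, 1165, 311, 263 bp.

2959, 2893, 1165, 311, 263 bp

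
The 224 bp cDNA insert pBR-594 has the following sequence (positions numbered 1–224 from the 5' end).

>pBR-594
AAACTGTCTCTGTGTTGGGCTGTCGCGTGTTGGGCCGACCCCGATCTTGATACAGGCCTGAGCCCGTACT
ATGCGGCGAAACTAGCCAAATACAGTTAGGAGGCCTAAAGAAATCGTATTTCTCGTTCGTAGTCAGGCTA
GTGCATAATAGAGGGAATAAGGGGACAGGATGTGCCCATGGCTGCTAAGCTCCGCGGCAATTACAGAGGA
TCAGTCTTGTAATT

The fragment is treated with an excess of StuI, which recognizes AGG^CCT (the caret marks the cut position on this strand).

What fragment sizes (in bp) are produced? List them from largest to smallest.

StuI sites (AGGCCT) start at positions 54, 101.
StuI cuts after base 3 of each site, so after positions 56, 103.
Linear molecule, 2 cuts → 3 fragments:
  1–56 → 56 bp
  57–103 → 47 bp
  104–224 → 121 bp
Sorted largest to smallest: 121, 56, 47 bp.

121, 56, 47 bp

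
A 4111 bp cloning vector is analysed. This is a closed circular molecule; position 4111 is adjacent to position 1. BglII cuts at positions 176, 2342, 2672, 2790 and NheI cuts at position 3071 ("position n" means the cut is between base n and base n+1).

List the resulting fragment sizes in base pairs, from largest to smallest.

Combined cut positions (sorted): 176, 2342, 2672, 2790, 3071.
Circular molecule, 5 cuts → 5 fragments:
  2342 − 176 = 2166 bp
  2672 − 2342 = 330 bp
  2790 − 2672 = 118 bp
  3071 − 2790 = 281 bp
  wrap: 4111 − 3071 + 176 = 1216 bp
Sorted largest to smallest: 2166, 1216, 330, 281, 118 bp.

2166, 1216, 330, 281, 118 bp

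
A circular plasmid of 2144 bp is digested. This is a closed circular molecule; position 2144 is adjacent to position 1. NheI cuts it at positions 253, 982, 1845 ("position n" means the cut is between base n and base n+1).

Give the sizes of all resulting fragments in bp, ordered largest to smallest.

863, 729, 552 bp

Circular molecule, 3 cuts → 3 fragments:
  982 − 253 = 729 bp
  1845 − 982 = 863 bp
  wrap: 2144 − 1845 + 253 = 552 bp
Sorted largest to smallest: 863, 729, 552 bp.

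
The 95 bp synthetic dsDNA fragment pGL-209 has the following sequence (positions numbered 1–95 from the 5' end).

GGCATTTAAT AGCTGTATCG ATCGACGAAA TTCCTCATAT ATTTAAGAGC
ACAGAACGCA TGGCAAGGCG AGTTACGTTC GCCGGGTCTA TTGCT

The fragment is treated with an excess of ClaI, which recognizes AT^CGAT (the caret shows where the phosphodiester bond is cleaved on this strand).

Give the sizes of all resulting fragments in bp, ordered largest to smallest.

The ClaI site (ATCGAT) starts at position 17.
ClaI cuts after base 2 of each site, so after position 18.
Linear molecule, 1 cut → 2 fragments:
  1–18 → 18 bp
  19–95 → 77 bp
Sorted largest to smallest: 77, 18 bp.

77, 18 bp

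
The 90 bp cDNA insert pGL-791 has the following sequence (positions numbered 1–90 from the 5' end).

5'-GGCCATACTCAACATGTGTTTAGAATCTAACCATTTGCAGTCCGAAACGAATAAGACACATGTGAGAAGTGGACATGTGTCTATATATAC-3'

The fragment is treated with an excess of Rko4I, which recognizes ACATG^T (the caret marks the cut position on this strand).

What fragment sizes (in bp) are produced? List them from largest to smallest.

46, 16, 15, 13 bp

Rko4I sites (ACATGT) start at positions 12, 58, 73.
Rko4I cuts after base 5 of each site (before the last base), so after positions 16, 62, 77.
Linear molecule, 3 cuts → 4 fragments:
  1–16 → 16 bp
  17–62 → 46 bp
  63–77 → 15 bp
  78–90 → 13 bp
Sorted largest to smallest: 46, 16, 15, 13 bp.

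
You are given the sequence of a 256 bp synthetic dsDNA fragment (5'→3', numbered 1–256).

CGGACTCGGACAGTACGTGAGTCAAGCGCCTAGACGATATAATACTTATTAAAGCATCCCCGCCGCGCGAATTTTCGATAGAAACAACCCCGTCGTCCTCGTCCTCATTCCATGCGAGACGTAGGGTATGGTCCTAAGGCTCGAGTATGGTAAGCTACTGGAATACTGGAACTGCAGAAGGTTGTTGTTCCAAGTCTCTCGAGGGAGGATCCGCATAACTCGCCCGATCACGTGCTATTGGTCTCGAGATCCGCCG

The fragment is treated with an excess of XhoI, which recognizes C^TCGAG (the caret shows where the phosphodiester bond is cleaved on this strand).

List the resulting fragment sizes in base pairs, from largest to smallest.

140, 58, 45, 13 bp

XhoI sites (CTCGAG) start at positions 140, 198, 243.
XhoI cuts after the first base of each site, so after positions 140, 198, 243.
Linear molecule, 3 cuts → 4 fragments:
  1–140 → 140 bp
  141–198 → 58 bp
  199–243 → 45 bp
  244–256 → 13 bp
Sorted largest to smallest: 140, 58, 45, 13 bp.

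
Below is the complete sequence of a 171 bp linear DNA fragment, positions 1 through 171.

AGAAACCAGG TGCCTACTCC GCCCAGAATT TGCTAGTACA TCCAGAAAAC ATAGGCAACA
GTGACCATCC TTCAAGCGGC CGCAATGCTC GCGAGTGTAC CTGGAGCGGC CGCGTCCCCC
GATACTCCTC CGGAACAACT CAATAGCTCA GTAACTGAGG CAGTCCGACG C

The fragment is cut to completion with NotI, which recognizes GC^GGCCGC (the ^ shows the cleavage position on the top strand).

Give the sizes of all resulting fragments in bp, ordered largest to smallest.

NotI sites (GCGGCCGC) start at positions 76, 106.
NotI cuts after base 2 of each site, so after positions 77, 107.
Linear molecule, 2 cuts → 3 fragments:
  1–77 → 77 bp
  78–107 → 30 bp
  108–171 → 64 bp
Sorted largest to smallest: 77, 64, 30 bp.

77, 64, 30 bp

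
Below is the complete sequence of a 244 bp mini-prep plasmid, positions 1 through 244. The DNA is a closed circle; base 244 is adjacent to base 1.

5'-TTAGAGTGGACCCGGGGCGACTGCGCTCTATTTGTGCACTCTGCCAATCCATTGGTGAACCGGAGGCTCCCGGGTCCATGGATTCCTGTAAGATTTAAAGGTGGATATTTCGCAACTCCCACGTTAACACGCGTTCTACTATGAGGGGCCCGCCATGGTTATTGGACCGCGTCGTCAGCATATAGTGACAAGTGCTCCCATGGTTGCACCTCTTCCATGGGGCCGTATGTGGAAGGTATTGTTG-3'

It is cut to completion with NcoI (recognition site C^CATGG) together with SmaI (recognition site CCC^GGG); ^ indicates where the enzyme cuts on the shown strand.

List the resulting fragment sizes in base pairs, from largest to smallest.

77, 58, 45, 42, 17, 5 bp

NcoI sites (CCATGG) start at positions 76, 153, 198, 215.
NcoI cuts after the first base of each site, so after positions 76, 153, 198, 215.
SmaI sites (CCCGGG) start at positions 11, 69.
SmaI cuts after base 3 of each site, so after positions 13, 71.
Combined cut positions: 13, 71, 76, 153, 198, 215.
Circular molecule, 6 cuts → 6 fragments:
  14–71 → 58 bp
  72–76 → 5 bp
  77–153 → 77 bp
  154–198 → 45 bp
  199–215 → 17 bp
  216–244 then 1–13 → 29 + 13 = 42 bp
Sorted largest to smallest: 77, 58, 45, 42, 17, 5 bp.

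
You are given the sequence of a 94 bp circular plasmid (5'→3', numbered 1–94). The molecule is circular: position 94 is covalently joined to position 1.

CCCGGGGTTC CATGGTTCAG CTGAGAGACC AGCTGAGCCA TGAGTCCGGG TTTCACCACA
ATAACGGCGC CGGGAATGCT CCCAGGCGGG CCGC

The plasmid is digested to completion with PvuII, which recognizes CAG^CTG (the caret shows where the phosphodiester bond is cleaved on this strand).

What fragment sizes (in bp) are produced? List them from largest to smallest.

82, 12 bp

PvuII sites (CAGCTG) start at positions 18, 30.
PvuII cuts after base 3 of each site, so after positions 20, 32.
Circular molecule, 2 cuts → 2 fragments:
  21–32 → 12 bp
  33–94 then 1–20 → 62 + 20 = 82 bp
Sorted largest to smallest: 82, 12 bp.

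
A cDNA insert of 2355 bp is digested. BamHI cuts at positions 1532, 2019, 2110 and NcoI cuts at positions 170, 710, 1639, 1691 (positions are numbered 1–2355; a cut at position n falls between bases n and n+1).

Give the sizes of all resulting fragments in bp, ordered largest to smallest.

Combined cut positions (sorted): 170, 710, 1532, 1639, 1691, 2019, 2110.
Linear molecule, 7 cuts → 8 fragments:
  170 − 0 = 170 bp
  710 − 170 = 540 bp
  1532 − 710 = 822 bp
  1639 − 1532 = 107 bp
  1691 − 1639 = 52 bp
  2019 − 1691 = 328 bp
  2110 − 2019 = 91 bp
  2355 − 2110 = 245 bp
Sorted largest to smallest: 822, 540, 328, 245, 170, 107, 91, 52 bp.

822, 540, 328, 245, 170, 107, 91, 52 bp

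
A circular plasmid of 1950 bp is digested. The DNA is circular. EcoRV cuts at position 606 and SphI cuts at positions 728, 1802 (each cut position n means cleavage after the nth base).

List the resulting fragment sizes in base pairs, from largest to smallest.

Combined cut positions (sorted): 606, 728, 1802.
Circular molecule, 3 cuts → 3 fragments:
  728 − 606 = 122 bp
  1802 − 728 = 1074 bp
  wrap: 1950 − 1802 + 606 = 754 bp
Sorted largest to smallest: 1074, 754, 122 bp.

1074, 754, 122 bp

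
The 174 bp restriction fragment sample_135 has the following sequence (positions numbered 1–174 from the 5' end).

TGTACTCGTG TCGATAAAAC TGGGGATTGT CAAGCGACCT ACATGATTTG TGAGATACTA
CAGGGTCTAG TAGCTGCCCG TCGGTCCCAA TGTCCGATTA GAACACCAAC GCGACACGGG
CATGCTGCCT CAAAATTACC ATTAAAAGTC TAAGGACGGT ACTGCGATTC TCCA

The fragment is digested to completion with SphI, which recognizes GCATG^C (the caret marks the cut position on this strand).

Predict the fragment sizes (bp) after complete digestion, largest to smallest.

124, 50 bp

The SphI site (GCATGC) starts at position 120.
SphI cuts after base 5 of each site (before the last base), so after position 124.
Linear molecule, 1 cut → 2 fragments:
  1–124 → 124 bp
  125–174 → 50 bp
Sorted largest to smallest: 124, 50 bp.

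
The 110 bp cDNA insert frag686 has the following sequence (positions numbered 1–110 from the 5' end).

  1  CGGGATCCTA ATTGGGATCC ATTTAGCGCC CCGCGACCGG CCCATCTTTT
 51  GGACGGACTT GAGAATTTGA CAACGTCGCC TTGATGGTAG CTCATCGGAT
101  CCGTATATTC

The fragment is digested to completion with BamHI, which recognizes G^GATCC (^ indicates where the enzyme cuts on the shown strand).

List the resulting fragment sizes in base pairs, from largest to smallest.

82, 13, 12, 3 bp

BamHI sites (GGATCC) start at positions 3, 15, 97.
BamHI cuts after the first base of each site, so after positions 3, 15, 97.
Linear molecule, 3 cuts → 4 fragments:
  1–3 → 3 bp
  4–15 → 12 bp
  16–97 → 82 bp
  98–110 → 13 bp
Sorted largest to smallest: 82, 13, 12, 3 bp.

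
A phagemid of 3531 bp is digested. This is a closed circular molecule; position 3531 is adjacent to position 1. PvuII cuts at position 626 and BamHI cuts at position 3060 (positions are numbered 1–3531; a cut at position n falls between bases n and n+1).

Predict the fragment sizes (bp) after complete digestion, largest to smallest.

Combined cut positions (sorted): 626, 3060.
Circular molecule, 2 cuts → 2 fragments:
  3060 − 626 = 2434 bp
  wrap: 3531 − 3060 + 626 = 1097 bp
Sorted largest to smallest: 2434, 1097 bp.

2434, 1097 bp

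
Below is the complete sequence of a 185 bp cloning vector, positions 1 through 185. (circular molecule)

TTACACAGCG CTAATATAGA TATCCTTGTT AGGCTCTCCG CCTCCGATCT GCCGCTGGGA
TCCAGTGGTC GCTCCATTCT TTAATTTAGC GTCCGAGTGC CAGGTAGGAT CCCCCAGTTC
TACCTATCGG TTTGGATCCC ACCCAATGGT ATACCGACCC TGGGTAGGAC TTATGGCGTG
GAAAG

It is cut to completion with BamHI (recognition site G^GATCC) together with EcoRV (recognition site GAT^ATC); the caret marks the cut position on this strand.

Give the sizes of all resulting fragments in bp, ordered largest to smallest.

72, 49, 37, 27 bp

BamHI sites (GGATCC) start at positions 58, 107, 134.
BamHI cuts after the first base of each site, so after positions 58, 107, 134.
The EcoRV site (GATATC) starts at position 19.
EcoRV cuts after base 3 of each site, so after position 21.
Combined cut positions: 21, 58, 107, 134.
Circular molecule, 4 cuts → 4 fragments:
  22–58 → 37 bp
  59–107 → 49 bp
  108–134 → 27 bp
  135–185 then 1–21 → 51 + 21 = 72 bp
Sorted largest to smallest: 72, 49, 37, 27 bp.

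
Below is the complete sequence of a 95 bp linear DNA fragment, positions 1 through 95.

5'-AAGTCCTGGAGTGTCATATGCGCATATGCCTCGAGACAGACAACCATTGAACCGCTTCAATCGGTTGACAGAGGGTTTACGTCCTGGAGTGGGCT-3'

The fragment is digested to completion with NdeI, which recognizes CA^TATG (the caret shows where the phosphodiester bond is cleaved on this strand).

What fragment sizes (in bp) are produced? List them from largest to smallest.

71, 16, 8 bp

NdeI sites (CATATG) start at positions 15, 23.
NdeI cuts after base 2 of each site, so after positions 16, 24.
Linear molecule, 2 cuts → 3 fragments:
  1–16 → 16 bp
  17–24 → 8 bp
  25–95 → 71 bp
Sorted largest to smallest: 71, 16, 8 bp.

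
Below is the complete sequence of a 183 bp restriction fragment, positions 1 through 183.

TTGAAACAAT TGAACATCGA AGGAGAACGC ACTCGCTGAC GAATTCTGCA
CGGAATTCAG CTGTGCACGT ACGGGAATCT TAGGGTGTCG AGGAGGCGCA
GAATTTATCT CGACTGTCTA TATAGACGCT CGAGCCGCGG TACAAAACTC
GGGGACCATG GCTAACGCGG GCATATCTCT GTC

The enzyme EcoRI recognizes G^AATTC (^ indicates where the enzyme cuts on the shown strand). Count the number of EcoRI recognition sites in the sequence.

GAATTC occurs starting at positions 41, 53.
EcoRI cuts at 2 sites.

2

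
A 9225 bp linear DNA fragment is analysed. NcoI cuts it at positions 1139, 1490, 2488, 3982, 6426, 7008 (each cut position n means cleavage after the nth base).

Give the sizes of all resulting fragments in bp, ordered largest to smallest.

2444, 2217, 1494, 1139, 998, 582, 351 bp

Linear molecule, 6 cuts → 7 fragments:
  1139 − 0 = 1139 bp
  1490 − 1139 = 351 bp
  2488 − 1490 = 998 bp
  3982 − 2488 = 1494 bp
  6426 − 3982 = 2444 bp
  7008 − 6426 = 582 bp
  9225 − 7008 = 2217 bp
Sorted largest to smallest: 2444, 2217, 1494, 1139, 998, 582, 351 bp.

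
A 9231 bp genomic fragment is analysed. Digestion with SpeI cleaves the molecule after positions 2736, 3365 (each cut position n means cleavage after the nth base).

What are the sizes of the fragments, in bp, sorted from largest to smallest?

5866, 2736, 629 bp

Linear molecule, 2 cuts → 3 fragments:
  2736 − 0 = 2736 bp
  3365 − 2736 = 629 bp
  9231 − 3365 = 5866 bp
Sorted largest to smallest: 5866, 2736, 629 bp.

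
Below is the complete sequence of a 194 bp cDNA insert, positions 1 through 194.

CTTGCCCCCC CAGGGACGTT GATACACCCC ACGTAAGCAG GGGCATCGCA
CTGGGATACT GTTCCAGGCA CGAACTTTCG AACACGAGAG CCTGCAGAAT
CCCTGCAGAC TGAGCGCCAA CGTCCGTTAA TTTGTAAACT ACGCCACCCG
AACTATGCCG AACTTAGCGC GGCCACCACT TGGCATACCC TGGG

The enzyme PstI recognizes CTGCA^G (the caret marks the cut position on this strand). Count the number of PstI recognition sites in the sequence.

CTGCAG occurs starting at positions 92, 103.
PstI cuts at 2 sites.

2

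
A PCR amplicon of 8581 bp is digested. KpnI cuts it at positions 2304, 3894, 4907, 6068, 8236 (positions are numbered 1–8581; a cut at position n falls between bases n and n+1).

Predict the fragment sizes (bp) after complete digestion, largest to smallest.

Linear molecule, 5 cuts → 6 fragments:
  2304 − 0 = 2304 bp
  3894 − 2304 = 1590 bp
  4907 − 3894 = 1013 bp
  6068 − 4907 = 1161 bp
  8236 − 6068 = 2168 bp
  8581 − 8236 = 345 bp
Sorted largest to smallest: 2304, 2168, 1590, 1161, 1013, 345 bp.

2304, 2168, 1590, 1161, 1013, 345 bp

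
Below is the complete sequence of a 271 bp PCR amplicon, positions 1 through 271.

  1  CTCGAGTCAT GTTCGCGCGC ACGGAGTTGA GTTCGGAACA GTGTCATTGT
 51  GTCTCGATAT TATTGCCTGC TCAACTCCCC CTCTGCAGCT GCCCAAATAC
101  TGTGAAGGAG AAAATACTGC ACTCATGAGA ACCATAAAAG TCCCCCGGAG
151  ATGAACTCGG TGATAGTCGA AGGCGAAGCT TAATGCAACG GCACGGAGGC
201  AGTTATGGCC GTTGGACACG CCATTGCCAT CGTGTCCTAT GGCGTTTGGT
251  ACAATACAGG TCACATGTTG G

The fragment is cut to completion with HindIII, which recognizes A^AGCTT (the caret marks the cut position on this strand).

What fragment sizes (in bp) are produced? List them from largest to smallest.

176, 95 bp

The HindIII site (AAGCTT) starts at position 176.
HindIII cuts after the first base of each site, so after position 176.
Linear molecule, 1 cut → 2 fragments:
  1–176 → 176 bp
  177–271 → 95 bp
Sorted largest to smallest: 176, 95 bp.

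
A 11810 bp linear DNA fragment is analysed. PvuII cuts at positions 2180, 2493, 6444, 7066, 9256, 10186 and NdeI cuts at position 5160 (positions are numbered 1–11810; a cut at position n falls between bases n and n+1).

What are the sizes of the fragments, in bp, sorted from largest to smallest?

2667, 2190, 2180, 1624, 1284, 930, 622, 313 bp

Combined cut positions (sorted): 2180, 2493, 5160, 6444, 7066, 9256, 10186.
Linear molecule, 7 cuts → 8 fragments:
  2180 − 0 = 2180 bp
  2493 − 2180 = 313 bp
  5160 − 2493 = 2667 bp
  6444 − 5160 = 1284 bp
  7066 − 6444 = 622 bp
  9256 − 7066 = 2190 bp
  10186 − 9256 = 930 bp
  11810 − 10186 = 1624 bp
Sorted largest to smallest: 2667, 2190, 2180, 1624, 1284, 930, 622, 313 bp.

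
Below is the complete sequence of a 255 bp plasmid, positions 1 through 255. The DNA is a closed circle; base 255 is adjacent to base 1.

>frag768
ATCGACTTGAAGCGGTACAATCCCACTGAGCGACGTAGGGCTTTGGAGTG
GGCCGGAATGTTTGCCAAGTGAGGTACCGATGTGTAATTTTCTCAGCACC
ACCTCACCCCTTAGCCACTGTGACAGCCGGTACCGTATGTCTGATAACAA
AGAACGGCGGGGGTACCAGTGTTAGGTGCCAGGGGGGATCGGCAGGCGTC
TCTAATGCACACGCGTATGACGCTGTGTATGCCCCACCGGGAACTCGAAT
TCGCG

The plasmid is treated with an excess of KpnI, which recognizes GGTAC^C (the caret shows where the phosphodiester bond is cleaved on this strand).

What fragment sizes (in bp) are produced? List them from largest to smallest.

166, 56, 33 bp

KpnI sites (GGTACC) start at positions 73, 129, 162.
KpnI cuts after base 5 of each site (before the last base), so after positions 77, 133, 166.
Circular molecule, 3 cuts → 3 fragments:
  78–133 → 56 bp
  134–166 → 33 bp
  167–255 then 1–77 → 89 + 77 = 166 bp
Sorted largest to smallest: 166, 56, 33 bp.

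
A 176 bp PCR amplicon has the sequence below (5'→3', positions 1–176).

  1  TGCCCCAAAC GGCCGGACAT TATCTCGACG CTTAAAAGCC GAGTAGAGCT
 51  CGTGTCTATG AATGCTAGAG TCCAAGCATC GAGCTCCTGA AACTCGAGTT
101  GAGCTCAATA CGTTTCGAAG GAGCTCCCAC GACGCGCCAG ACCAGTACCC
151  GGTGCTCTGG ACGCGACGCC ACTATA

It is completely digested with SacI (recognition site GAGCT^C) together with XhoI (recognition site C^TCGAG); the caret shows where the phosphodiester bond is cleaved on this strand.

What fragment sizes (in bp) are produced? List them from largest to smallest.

51, 50, 35, 20, 12, 8 bp

SacI sites (GAGCTC) start at positions 46, 81, 101, 121.
SacI cuts after base 5 of each site (before the last base), so after positions 50, 85, 105, 125.
The XhoI site (CTCGAG) starts at position 93.
XhoI cuts after the first base of each site, so after position 93.
Combined cut positions: 50, 85, 93, 105, 125.
Linear molecule, 5 cuts → 6 fragments:
  1–50 → 50 bp
  51–85 → 35 bp
  86–93 → 8 bp
  94–105 → 12 bp
  106–125 → 20 bp
  126–176 → 51 bp
Sorted largest to smallest: 51, 50, 35, 20, 12, 8 bp.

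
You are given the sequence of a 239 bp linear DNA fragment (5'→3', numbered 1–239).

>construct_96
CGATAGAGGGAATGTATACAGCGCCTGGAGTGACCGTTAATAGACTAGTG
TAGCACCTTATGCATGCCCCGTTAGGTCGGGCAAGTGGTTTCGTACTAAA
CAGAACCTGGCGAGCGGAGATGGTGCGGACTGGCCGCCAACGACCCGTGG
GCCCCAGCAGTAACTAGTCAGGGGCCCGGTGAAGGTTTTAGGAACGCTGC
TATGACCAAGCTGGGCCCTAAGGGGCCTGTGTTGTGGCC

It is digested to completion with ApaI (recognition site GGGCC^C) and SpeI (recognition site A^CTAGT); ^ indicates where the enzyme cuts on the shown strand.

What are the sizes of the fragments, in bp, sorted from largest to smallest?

109, 44, 41, 22, 13, 10 bp

ApaI sites (GGGCCC) start at positions 149, 172, 213.
ApaI cuts after base 5 of each site (before the last base), so after positions 153, 176, 217.
SpeI sites (ACTAGT) start at positions 44, 163.
SpeI cuts after the first base of each site, so after positions 44, 163.
Combined cut positions: 44, 153, 163, 176, 217.
Linear molecule, 5 cuts → 6 fragments:
  1–44 → 44 bp
  45–153 → 109 bp
  154–163 → 10 bp
  164–176 → 13 bp
  177–217 → 41 bp
  218–239 → 22 bp
Sorted largest to smallest: 109, 44, 41, 22, 13, 10 bp.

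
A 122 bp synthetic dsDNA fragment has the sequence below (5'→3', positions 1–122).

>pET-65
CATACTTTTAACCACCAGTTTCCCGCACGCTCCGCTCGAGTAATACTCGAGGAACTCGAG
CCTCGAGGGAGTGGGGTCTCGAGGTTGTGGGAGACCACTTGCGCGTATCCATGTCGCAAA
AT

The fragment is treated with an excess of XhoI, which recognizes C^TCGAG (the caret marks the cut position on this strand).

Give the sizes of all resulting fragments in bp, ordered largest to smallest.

44, 35, 16, 11, 9, 7 bp

XhoI sites (CTCGAG) start at positions 35, 46, 55, 62, 78.
XhoI cuts after the first base of each site, so after positions 35, 46, 55, 62, 78.
Linear molecule, 5 cuts → 6 fragments:
  1–35 → 35 bp
  36–46 → 11 bp
  47–55 → 9 bp
  56–62 → 7 bp
  63–78 → 16 bp
  79–122 → 44 bp
Sorted largest to smallest: 44, 35, 16, 11, 9, 7 bp.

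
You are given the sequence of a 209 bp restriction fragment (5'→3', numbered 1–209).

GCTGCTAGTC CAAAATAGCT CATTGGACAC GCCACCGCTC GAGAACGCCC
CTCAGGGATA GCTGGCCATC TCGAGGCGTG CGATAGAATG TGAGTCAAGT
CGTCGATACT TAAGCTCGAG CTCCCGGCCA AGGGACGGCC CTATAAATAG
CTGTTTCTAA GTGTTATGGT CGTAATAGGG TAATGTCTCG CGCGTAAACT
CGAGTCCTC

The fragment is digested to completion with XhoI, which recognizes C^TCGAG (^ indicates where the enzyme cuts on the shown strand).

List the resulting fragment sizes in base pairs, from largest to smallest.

XhoI sites (CTCGAG) start at positions 38, 70, 115, 199.
XhoI cuts after the first base of each site, so after positions 38, 70, 115, 199.
Linear molecule, 4 cuts → 5 fragments:
  1–38 → 38 bp
  39–70 → 32 bp
  71–115 → 45 bp
  116–199 → 84 bp
  200–209 → 10 bp
Sorted largest to smallest: 84, 45, 38, 32, 10 bp.

84, 45, 38, 32, 10 bp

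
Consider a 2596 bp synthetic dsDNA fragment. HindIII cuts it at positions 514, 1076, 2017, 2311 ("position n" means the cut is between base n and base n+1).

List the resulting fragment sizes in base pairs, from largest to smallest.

Linear molecule, 4 cuts → 5 fragments:
  514 − 0 = 514 bp
  1076 − 514 = 562 bp
  2017 − 1076 = 941 bp
  2311 − 2017 = 294 bp
  2596 − 2311 = 285 bp
Sorted largest to smallest: 941, 562, 514, 294, 285 bp.

941, 562, 514, 294, 285 bp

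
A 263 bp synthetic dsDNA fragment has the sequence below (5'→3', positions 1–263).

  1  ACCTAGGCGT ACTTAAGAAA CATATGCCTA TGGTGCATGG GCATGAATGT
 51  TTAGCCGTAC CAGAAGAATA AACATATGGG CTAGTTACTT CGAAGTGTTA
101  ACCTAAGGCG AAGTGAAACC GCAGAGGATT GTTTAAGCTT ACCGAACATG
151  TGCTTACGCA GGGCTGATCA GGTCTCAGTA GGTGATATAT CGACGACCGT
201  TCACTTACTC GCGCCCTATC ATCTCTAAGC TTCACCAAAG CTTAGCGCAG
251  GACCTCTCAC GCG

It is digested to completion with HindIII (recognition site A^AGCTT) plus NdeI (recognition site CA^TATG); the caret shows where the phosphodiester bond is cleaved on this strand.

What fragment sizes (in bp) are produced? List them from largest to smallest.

92, 61, 52, 25, 22, 11 bp

HindIII sites (AAGCTT) start at positions 135, 227, 238.
HindIII cuts after the first base of each site, so after positions 135, 227, 238.
NdeI sites (CATATG) start at positions 21, 73.
NdeI cuts after base 2 of each site, so after positions 22, 74.
Combined cut positions: 22, 74, 135, 227, 238.
Linear molecule, 5 cuts → 6 fragments:
  1–22 → 22 bp
  23–74 → 52 bp
  75–135 → 61 bp
  136–227 → 92 bp
  228–238 → 11 bp
  239–263 → 25 bp
Sorted largest to smallest: 92, 61, 52, 25, 22, 11 bp.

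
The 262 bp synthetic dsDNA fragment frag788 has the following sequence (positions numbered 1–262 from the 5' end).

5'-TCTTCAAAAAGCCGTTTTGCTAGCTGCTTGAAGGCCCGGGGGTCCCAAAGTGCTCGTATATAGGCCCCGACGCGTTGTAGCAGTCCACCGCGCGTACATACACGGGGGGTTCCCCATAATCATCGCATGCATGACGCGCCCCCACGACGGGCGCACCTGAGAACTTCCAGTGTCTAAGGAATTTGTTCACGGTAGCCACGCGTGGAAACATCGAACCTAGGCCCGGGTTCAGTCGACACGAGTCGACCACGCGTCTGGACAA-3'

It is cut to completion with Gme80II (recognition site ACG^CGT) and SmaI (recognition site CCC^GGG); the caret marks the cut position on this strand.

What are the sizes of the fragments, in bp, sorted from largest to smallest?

Gme80II sites (ACGCGT) start at positions 70, 198, 249.
Gme80II cuts after base 3 of each site, so after positions 72, 200, 251.
SmaI sites (CCCGGG) start at positions 35, 222.
SmaI cuts after base 3 of each site, so after positions 37, 224.
Combined cut positions: 37, 72, 200, 224, 251.
Linear molecule, 5 cuts → 6 fragments:
  1–37 → 37 bp
  38–72 → 35 bp
  73–200 → 128 bp
  201–224 → 24 bp
  225–251 → 27 bp
  252–262 → 11 bp
Sorted largest to smallest: 128, 37, 35, 27, 24, 11 bp.

128, 37, 35, 27, 24, 11 bp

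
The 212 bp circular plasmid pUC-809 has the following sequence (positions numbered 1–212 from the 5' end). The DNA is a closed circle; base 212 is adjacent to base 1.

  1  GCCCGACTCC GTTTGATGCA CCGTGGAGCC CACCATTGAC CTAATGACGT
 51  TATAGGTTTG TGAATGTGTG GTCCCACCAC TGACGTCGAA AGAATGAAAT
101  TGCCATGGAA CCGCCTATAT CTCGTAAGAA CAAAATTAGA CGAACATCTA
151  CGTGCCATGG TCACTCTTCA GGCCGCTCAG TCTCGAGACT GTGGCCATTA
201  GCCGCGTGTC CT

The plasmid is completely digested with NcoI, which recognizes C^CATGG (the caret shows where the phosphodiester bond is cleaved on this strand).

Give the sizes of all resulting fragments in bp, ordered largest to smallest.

NcoI sites (CCATGG) start at positions 103, 155.
NcoI cuts after the first base of each site, so after positions 103, 155.
Circular molecule, 2 cuts → 2 fragments:
  104–155 → 52 bp
  156–212 then 1–103 → 57 + 103 = 160 bp
Sorted largest to smallest: 160, 52 bp.

160, 52 bp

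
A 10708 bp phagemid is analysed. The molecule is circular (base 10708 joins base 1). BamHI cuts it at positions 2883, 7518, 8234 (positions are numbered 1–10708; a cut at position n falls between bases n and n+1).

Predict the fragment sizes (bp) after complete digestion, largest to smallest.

5357, 4635, 716 bp

Circular molecule, 3 cuts → 3 fragments:
  7518 − 2883 = 4635 bp
  8234 − 7518 = 716 bp
  wrap: 10708 − 8234 + 2883 = 5357 bp
Sorted largest to smallest: 5357, 4635, 716 bp.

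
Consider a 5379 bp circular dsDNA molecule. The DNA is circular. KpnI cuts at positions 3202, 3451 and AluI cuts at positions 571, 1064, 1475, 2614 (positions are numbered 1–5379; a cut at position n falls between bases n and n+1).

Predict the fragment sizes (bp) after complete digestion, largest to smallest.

Combined cut positions (sorted): 571, 1064, 1475, 2614, 3202, 3451.
Circular molecule, 6 cuts → 6 fragments:
  1064 − 571 = 493 bp
  1475 − 1064 = 411 bp
  2614 − 1475 = 1139 bp
  3202 − 2614 = 588 bp
  3451 − 3202 = 249 bp
  wrap: 5379 − 3451 + 571 = 2499 bp
Sorted largest to smallest: 2499, 1139, 588, 493, 411, 249 bp.

2499, 1139, 588, 493, 411, 249 bp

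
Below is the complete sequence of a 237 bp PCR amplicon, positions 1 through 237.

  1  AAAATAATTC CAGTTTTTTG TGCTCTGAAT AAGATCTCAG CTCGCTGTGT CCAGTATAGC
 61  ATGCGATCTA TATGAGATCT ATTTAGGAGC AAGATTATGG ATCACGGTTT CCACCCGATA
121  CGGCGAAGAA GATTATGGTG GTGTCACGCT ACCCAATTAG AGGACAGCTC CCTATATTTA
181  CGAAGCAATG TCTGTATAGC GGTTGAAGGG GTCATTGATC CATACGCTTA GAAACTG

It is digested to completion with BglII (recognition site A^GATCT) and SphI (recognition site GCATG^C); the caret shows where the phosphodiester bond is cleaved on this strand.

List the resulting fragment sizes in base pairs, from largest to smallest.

BglII sites (AGATCT) start at positions 32, 75.
BglII cuts after the first base of each site, so after positions 32, 75.
The SphI site (GCATGC) starts at position 59.
SphI cuts after base 5 of each site (before the last base), so after position 63.
Combined cut positions: 32, 63, 75.
Linear molecule, 3 cuts → 4 fragments:
  1–32 → 32 bp
  33–63 → 31 bp
  64–75 → 12 bp
  76–237 → 162 bp
Sorted largest to smallest: 162, 32, 31, 12 bp.

162, 32, 31, 12 bp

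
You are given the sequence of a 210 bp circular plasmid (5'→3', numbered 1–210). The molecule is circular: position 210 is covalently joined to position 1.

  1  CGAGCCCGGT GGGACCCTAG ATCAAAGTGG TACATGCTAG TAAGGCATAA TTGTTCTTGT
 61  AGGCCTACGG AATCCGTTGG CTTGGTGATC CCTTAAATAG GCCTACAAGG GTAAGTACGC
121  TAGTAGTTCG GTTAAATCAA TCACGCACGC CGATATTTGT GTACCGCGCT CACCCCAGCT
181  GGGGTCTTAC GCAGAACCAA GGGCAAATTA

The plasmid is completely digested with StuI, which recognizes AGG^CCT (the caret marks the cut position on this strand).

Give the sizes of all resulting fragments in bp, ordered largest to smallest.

172, 38 bp

StuI sites (AGGCCT) start at positions 61, 99.
StuI cuts after base 3 of each site, so after positions 63, 101.
Circular molecule, 2 cuts → 2 fragments:
  64–101 → 38 bp
  102–210 then 1–63 → 109 + 63 = 172 bp
Sorted largest to smallest: 172, 38 bp.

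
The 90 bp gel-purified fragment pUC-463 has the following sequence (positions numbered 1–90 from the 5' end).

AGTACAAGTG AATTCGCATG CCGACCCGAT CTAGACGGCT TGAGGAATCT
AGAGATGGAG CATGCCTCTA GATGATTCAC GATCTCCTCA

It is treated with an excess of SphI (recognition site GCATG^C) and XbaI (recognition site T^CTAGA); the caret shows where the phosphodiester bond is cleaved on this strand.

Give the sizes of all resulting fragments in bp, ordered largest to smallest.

23, 20, 18, 16, 10, 3 bp

SphI sites (GCATGC) start at positions 16, 60.
SphI cuts after base 5 of each site (before the last base), so after positions 20, 64.
XbaI sites (TCTAGA) start at positions 30, 48, 67.
XbaI cuts after the first base of each site, so after positions 30, 48, 67.
Combined cut positions: 20, 30, 48, 64, 67.
Linear molecule, 5 cuts → 6 fragments:
  1–20 → 20 bp
  21–30 → 10 bp
  31–48 → 18 bp
  49–64 → 16 bp
  65–67 → 3 bp
  68–90 → 23 bp
Sorted largest to smallest: 23, 20, 18, 16, 10, 3 bp.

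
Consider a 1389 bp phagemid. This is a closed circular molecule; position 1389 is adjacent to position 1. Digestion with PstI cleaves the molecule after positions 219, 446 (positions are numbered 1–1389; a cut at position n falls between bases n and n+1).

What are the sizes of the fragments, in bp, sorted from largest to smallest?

1162, 227 bp

Circular molecule, 2 cuts → 2 fragments:
  446 − 219 = 227 bp
  wrap: 1389 − 446 + 219 = 1162 bp
Sorted largest to smallest: 1162, 227 bp.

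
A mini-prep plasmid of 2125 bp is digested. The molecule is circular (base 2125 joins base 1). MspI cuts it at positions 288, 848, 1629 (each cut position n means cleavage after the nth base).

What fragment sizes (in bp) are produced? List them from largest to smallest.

Circular molecule, 3 cuts → 3 fragments:
  848 − 288 = 560 bp
  1629 − 848 = 781 bp
  wrap: 2125 − 1629 + 288 = 784 bp
Sorted largest to smallest: 784, 781, 560 bp.

784, 781, 560 bp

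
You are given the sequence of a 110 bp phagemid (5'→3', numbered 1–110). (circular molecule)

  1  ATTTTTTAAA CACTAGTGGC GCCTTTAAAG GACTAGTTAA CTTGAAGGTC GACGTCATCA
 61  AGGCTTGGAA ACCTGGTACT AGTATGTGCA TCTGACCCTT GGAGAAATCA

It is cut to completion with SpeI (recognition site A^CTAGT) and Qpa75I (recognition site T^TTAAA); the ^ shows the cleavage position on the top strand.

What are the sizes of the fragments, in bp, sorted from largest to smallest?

SpeI sites (ACTAGT) start at positions 12, 32, 78.
SpeI cuts after the first base of each site, so after positions 12, 32, 78.
Qpa75I sites (TTTAAA) start at positions 5, 24.
Qpa75I cuts after the first base of each site, so after positions 5, 24.
Combined cut positions: 5, 12, 24, 32, 78.
Circular molecule, 5 cuts → 5 fragments:
  6–12 → 7 bp
  13–24 → 12 bp
  25–32 → 8 bp
  33–78 → 46 bp
  79–110 then 1–5 → 32 + 5 = 37 bp
Sorted largest to smallest: 46, 37, 12, 8, 7 bp.

46, 37, 12, 8, 7 bp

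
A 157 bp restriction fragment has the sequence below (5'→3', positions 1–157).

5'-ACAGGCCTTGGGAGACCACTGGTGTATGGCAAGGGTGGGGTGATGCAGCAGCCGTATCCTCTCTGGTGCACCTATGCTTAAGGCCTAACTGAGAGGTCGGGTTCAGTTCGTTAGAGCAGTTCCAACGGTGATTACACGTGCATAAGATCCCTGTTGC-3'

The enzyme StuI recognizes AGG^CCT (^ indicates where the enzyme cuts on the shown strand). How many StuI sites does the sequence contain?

2

AGGCCT occurs starting at positions 3, 81.
StuI cuts at 2 sites.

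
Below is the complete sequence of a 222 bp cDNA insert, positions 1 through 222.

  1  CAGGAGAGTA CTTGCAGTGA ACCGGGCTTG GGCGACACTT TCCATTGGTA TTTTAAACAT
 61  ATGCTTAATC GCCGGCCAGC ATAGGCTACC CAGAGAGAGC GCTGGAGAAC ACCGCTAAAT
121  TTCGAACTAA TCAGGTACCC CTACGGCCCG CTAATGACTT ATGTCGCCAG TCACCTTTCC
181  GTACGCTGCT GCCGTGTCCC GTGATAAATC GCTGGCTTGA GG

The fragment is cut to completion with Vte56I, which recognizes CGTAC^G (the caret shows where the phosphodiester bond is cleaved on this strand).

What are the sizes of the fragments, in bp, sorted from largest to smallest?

The Vte56I site (CGTACG) starts at position 180.
Vte56I cuts after base 5 of each site (before the last base), so after position 184.
Linear molecule, 1 cut → 2 fragments:
  1–184 → 184 bp
  185–222 → 38 bp
Sorted largest to smallest: 184, 38 bp.

184, 38 bp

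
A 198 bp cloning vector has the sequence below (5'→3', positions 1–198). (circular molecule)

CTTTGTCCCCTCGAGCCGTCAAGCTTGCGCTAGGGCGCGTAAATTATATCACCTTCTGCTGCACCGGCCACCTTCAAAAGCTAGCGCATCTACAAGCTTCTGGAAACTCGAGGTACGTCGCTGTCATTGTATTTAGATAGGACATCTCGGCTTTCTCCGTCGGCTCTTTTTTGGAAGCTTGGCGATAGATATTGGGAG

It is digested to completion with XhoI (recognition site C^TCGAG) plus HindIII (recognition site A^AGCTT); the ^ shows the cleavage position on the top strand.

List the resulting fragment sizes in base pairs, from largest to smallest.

XhoI sites (CTCGAG) start at positions 10, 107.
XhoI cuts after the first base of each site, so after positions 10, 107.
HindIII sites (AAGCTT) start at positions 21, 94, 175.
HindIII cuts after the first base of each site, so after positions 21, 94, 175.
Combined cut positions: 10, 21, 94, 107, 175.
Circular molecule, 5 cuts → 5 fragments:
  11–21 → 11 bp
  22–94 → 73 bp
  95–107 → 13 bp
  108–175 → 68 bp
  176–198 then 1–10 → 23 + 10 = 33 bp
Sorted largest to smallest: 73, 68, 33, 13, 11 bp.

73, 68, 33, 13, 11 bp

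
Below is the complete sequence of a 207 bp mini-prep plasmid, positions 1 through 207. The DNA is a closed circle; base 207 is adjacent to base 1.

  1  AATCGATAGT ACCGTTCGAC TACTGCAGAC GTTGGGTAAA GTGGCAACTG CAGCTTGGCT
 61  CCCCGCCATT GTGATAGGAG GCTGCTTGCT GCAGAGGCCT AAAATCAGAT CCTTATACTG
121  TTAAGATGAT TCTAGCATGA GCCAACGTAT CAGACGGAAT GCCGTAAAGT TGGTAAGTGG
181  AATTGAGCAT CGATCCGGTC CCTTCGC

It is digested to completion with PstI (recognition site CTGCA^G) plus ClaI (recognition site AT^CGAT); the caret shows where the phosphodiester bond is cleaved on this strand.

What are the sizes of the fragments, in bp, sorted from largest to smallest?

PstI sites (CTGCAG) start at positions 23, 48, 89.
PstI cuts after base 5 of each site (before the last base), so after positions 27, 52, 93.
ClaI sites (ATCGAT) start at positions 2, 189.
ClaI cuts after base 2 of each site, so after positions 3, 190.
Combined cut positions: 3, 27, 52, 93, 190.
Circular molecule, 5 cuts → 5 fragments:
  4–27 → 24 bp
  28–52 → 25 bp
  53–93 → 41 bp
  94–190 → 97 bp
  191–207 then 1–3 → 17 + 3 = 20 bp
Sorted largest to smallest: 97, 41, 25, 24, 20 bp.

97, 41, 25, 24, 20 bp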